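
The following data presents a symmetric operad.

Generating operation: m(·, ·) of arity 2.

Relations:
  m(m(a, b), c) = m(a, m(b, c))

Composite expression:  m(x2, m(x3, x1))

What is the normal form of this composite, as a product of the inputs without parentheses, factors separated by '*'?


Under associativity of m, the answer is the x's in reading order.
m(x3, x1) collapses to x3 * x1
m(x2, m(x3, x1)) collapses to x2 * x3 * x1

x2 * x3 * x1


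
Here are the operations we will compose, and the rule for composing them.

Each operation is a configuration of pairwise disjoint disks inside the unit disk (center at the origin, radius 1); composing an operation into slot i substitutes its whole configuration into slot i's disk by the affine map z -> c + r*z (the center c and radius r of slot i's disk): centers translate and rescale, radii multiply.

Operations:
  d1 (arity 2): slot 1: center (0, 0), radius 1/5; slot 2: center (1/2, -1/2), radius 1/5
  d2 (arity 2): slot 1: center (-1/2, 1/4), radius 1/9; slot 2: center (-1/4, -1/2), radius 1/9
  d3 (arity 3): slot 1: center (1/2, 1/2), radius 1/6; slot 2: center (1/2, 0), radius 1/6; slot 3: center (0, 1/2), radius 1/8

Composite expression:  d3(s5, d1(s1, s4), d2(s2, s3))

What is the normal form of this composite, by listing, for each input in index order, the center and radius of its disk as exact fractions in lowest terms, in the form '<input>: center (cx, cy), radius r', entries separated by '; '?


Only the slot chain above each s matters under d3; compose those maps.
tracing s5 down its 1-map path: center (1/2, 1/2), radius 1/6
tracing s1 down its 2-map path: center (1/2, 0), radius 1/30
tracing s4 down its 2-map path: center (7/12, -1/12), radius 1/30
tracing s2 down its 2-map path: center (-1/16, 17/32), radius 1/72
tracing s3 down its 2-map path: center (-1/32, 7/16), radius 1/72

s1: center (1/2, 0), radius 1/30; s2: center (-1/16, 17/32), radius 1/72; s3: center (-1/32, 7/16), radius 1/72; s4: center (7/12, -1/12), radius 1/30; s5: center (1/2, 1/2), radius 1/6


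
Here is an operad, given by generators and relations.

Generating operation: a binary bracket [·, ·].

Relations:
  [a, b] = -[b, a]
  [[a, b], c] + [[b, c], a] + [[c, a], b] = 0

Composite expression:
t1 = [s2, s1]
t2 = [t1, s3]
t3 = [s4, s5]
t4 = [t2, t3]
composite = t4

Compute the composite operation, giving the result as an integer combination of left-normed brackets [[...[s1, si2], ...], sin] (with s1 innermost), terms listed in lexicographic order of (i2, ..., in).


Skip Jacobi rewriting: expand, keep s1-initial words, read off terms.
Composite bracket: [[[s2, s1], s3], [s4, s5]]
The bracket unfolds into 16 signed words via [a, b] = ab - ba (2^4 = 16).
Words beginning with s1 determine it all:
  sign of s1s2s3s4s5 is -1, so it contributes -[[[[s1, s2], s3], s4], s5]
  sign of s1s2s3s5s4 is +1, so it contributes +[[[[s1, s2], s3], s5], s4]

-[[[[s1, s2], s3], s4], s5] + [[[[s1, s2], s3], s5], s4]


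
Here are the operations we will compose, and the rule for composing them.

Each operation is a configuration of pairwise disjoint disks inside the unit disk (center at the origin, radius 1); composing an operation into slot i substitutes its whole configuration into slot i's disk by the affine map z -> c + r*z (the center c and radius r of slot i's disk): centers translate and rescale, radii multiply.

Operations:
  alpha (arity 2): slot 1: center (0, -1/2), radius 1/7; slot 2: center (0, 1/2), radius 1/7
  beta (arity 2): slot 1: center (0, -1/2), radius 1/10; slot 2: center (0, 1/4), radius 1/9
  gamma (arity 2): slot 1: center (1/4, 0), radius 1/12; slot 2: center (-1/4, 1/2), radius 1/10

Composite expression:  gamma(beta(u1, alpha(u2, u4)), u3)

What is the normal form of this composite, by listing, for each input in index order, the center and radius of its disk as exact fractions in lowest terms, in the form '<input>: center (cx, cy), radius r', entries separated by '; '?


u1: center (1/4, -1/24), radius 1/120; u2: center (1/4, 7/432), radius 1/756; u3: center (-1/4, 1/2), radius 1/10; u4: center (1/4, 11/432), radius 1/756

Nesting under gamma composes maps z -> c + r*z down each u-path.
input u1: applying the 2 nested substitutions gives center (1/4, -1/24), radius 1/120
input u2: applying the 3 nested substitutions gives center (1/4, 7/432), radius 1/756
input u4: applying the 3 nested substitutions gives center (1/4, 11/432), radius 1/756
input u3: applying the 1 nested substitution gives center (-1/4, 1/2), radius 1/10


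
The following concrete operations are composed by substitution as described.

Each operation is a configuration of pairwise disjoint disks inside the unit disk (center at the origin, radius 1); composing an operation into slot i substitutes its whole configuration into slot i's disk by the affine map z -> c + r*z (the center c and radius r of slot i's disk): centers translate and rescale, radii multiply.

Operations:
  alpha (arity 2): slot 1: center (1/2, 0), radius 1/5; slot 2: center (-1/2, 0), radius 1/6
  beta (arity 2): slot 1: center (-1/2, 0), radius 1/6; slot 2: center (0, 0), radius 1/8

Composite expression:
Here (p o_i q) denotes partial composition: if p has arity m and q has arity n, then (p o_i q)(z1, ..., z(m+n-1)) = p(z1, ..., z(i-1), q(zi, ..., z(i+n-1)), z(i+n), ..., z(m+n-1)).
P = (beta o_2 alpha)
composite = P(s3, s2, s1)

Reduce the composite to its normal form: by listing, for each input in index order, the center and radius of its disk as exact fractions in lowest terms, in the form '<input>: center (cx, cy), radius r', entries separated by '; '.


s1: center (-1/16, 0), radius 1/48; s2: center (1/16, 0), radius 1/40; s3: center (-1/2, 0), radius 1/6


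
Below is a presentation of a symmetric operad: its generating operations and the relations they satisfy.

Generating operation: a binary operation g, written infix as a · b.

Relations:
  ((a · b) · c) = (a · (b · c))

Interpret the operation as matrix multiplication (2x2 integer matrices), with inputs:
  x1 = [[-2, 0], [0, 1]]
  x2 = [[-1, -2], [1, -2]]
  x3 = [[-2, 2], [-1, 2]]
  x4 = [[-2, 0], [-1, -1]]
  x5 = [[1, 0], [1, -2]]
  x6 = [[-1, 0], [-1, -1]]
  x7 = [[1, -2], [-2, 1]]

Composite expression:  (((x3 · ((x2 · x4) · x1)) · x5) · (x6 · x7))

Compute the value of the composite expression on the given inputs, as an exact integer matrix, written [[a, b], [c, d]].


(x2 · x4) = [[4, 2], [0, 2]]
((x2 · x4) · x1) = [[-8, 2], [0, 2]]
(x3 · ((x2 · x4) · x1)) = [[16, 0], [8, 2]]
((x3 · ((x2 · x4) · x1)) · x5) = [[16, 0], [10, -4]]
(x6 · x7) = [[-1, 2], [1, 1]]
(((x3 · ((x2 · x4) · x1)) · x5) · (x6 · x7)) = [[-16, 32], [-14, 16]]

[[-16, 32], [-14, 16]]


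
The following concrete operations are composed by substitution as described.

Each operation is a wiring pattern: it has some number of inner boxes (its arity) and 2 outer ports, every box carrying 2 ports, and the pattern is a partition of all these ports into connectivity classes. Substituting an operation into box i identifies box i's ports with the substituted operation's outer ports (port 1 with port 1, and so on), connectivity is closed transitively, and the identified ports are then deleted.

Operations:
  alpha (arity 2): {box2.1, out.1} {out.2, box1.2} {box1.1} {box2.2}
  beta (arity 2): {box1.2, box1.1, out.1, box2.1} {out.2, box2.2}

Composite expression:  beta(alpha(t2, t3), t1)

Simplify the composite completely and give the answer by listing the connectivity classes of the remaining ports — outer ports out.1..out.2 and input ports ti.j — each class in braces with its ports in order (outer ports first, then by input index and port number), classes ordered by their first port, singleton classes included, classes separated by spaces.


Treat the ports identified at beta as solder joints: merge, then drop.
alpha over (t2, t3) gives {out.1, t3.1} {out.2, t2.2} {t2.1} {t3.2}, out.j being that stage's outer ports
beta over (t2, t3, t1) gives {out.1, t1.1, t2.2, t3.1} {out.2, t1.2} {t2.1} {t3.2}, out.j being that stage's outer ports

{out.1, t1.1, t2.2, t3.1} {out.2, t1.2} {t2.1} {t3.2}


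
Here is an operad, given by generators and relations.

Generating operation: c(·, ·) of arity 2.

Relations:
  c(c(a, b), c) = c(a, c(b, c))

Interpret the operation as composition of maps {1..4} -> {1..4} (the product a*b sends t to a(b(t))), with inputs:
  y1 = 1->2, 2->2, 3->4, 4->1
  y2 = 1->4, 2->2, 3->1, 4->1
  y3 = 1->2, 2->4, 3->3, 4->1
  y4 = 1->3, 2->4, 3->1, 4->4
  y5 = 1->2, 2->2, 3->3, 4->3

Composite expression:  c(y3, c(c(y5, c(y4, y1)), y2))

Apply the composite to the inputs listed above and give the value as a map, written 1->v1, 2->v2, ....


1->3, 2->3, 3->3, 4->3

c(y4, y1) = 1->4, 2->4, 3->4, 4->3
c(y5, c(y4, y1)) = 1->3, 2->3, 3->3, 4->3
c(c(y5, c(y4, y1)), y2) = 1->3, 2->3, 3->3, 4->3
c(y3, c(c(y5, c(y4, y1)), y2)) = 1->3, 2->3, 3->3, 4->3


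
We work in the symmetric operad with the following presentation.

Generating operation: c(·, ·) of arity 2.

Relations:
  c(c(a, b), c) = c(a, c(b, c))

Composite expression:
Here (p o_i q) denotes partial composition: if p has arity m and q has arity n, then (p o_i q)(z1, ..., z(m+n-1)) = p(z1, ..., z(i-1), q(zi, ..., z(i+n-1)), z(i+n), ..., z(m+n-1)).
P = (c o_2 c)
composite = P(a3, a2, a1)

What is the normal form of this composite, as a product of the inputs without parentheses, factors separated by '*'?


a3 * a2 * a1


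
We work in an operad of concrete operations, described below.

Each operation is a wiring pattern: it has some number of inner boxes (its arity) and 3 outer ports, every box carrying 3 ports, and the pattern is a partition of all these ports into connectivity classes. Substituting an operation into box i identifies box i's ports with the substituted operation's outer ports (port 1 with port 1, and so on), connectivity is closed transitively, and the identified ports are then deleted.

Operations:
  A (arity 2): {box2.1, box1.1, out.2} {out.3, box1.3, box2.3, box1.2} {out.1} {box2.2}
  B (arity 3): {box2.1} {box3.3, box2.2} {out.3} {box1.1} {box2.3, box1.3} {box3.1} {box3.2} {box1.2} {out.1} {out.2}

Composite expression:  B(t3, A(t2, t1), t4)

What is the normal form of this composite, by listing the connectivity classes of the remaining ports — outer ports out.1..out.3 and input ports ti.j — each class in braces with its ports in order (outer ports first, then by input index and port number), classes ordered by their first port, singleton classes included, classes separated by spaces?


Two ports join when wires chain via B-identified ports.
through A, on inputs (t2, t1): {out.1} {out.2, t1.1, t2.1} {out.3, t1.3, t2.2, t2.3} {t1.2} (out.j = stage outer ports)
through B, on inputs (t3, t2, t1, t4): {out.1} {out.2} {out.3} {t1.1, t2.1, t4.3} {t1.2} {t1.3, t2.2, t2.3, t3.3} {t3.1} {t3.2} {t4.1} {t4.2} (out.j = stage outer ports)

{out.1} {out.2} {out.3} {t1.1, t2.1, t4.3} {t1.2} {t1.3, t2.2, t2.3, t3.3} {t3.1} {t3.2} {t4.1} {t4.2}


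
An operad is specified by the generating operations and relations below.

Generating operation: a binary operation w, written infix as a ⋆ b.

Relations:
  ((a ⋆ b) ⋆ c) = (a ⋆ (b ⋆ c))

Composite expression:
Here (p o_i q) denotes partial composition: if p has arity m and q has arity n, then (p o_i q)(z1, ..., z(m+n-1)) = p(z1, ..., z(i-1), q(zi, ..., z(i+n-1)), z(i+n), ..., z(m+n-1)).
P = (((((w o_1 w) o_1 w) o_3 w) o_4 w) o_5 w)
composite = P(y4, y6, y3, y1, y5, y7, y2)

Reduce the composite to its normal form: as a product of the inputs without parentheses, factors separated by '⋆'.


y4 ⋆ y6 ⋆ y3 ⋆ y1 ⋆ y5 ⋆ y7 ⋆ y2

Under associativity of w, the answer is the y's in reading order.
(y4 ⋆ y6) reduces to y4 ⋆ y6
(y5 ⋆ y7) reduces to y5 ⋆ y7
(y1 ⋆ (y5 ⋆ y7)) reduces to y1 ⋆ y5 ⋆ y7
(y3 ⋆ (y1 ⋆ (y5 ⋆ y7))) reduces to y3 ⋆ y1 ⋆ y5 ⋆ y7
((y4 ⋆ y6) ⋆ (y3 ⋆ (y1 ⋆ (y5 ⋆ y7)))) reduces to y4 ⋆ y6 ⋆ y3 ⋆ y1 ⋆ y5 ⋆ y7
(((y4 ⋆ y6) ⋆ (y3 ⋆ (y1 ⋆ (y5 ⋆ y7)))) ⋆ y2) reduces to y4 ⋆ y6 ⋆ y3 ⋆ y1 ⋆ y5 ⋆ y7 ⋆ y2


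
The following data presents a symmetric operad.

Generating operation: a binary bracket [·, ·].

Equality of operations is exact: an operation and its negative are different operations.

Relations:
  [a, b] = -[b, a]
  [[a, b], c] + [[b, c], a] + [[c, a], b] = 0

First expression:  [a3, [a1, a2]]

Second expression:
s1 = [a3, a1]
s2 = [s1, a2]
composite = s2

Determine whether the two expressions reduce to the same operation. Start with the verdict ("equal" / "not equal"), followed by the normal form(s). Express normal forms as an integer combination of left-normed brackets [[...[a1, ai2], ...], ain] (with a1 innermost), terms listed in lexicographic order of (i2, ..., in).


not equal: they reduce to -[[a1, a2], a3] and -[[a1, a3], a2]

Reducing the first expression gives -[[a1, a2], a3]
Reducing the second expression gives -[[a1, a3], a2]
The normal forms differ: not equal.


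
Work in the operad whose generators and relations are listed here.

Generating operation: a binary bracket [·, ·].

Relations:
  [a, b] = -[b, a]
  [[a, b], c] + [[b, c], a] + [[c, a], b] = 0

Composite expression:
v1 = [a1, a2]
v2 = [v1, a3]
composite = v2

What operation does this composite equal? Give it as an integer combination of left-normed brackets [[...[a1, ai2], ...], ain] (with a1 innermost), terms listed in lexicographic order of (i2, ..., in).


Antisymmetry and Jacobi reduce to a1-anchored left-normed brackets.
Composite bracket: [[a1, a2], a3]
Each bracket splits as ab - ba, giving 4 signed words (2^2 = 4).
Keep just the words that open with a1:
  a1a2a3 (sign +1) contributes +[[a1, a2], a3]

[[a1, a2], a3]


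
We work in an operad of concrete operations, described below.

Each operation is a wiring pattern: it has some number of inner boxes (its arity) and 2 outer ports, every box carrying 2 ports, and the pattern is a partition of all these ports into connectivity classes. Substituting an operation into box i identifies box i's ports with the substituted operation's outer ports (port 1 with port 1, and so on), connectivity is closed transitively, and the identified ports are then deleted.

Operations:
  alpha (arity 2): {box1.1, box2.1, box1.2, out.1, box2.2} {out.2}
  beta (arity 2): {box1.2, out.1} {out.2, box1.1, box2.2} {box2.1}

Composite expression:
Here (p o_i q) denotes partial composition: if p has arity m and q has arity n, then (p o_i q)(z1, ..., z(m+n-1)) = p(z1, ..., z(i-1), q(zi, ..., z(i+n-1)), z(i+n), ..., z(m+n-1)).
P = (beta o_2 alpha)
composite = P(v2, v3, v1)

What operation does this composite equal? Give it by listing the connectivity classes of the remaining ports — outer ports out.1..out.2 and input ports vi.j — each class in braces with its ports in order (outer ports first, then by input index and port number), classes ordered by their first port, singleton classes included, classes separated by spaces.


{out.1, v2.2} {out.2, v2.1} {v1.1, v1.2, v3.1, v3.2}

Connectivity passes through glued beta-boundaries; trace each wire chain.
composing alpha on (v3, v1), with out.j its own outer ports: {out.1, v1.1, v1.2, v3.1, v3.2} {out.2}
composing beta on (v2, v3, v1), with out.j its own outer ports: {out.1, v2.2} {out.2, v2.1} {v1.1, v1.2, v3.1, v3.2}


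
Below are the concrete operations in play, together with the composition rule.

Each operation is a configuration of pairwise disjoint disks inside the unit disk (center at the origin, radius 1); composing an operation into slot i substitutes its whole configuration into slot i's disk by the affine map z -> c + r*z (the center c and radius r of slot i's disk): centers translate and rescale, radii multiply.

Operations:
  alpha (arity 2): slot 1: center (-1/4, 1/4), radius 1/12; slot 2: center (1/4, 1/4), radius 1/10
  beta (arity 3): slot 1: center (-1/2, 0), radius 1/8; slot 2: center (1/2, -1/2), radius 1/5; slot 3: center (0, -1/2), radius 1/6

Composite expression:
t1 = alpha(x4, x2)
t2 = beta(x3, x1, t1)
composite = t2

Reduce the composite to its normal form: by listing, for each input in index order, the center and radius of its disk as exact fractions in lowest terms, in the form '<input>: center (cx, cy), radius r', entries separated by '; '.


x1: center (1/2, -1/2), radius 1/5; x2: center (1/24, -11/24), radius 1/60; x3: center (-1/2, 0), radius 1/8; x4: center (-1/24, -11/24), radius 1/72

Only the slot chain above each x matters under beta; compose those maps.
tracing x3 down its 1-map path: center (-1/2, 0), radius 1/8
tracing x1 down its 1-map path: center (1/2, -1/2), radius 1/5
tracing x4 down its 2-map path: center (-1/24, -11/24), radius 1/72
tracing x2 down its 2-map path: center (1/24, -11/24), radius 1/60


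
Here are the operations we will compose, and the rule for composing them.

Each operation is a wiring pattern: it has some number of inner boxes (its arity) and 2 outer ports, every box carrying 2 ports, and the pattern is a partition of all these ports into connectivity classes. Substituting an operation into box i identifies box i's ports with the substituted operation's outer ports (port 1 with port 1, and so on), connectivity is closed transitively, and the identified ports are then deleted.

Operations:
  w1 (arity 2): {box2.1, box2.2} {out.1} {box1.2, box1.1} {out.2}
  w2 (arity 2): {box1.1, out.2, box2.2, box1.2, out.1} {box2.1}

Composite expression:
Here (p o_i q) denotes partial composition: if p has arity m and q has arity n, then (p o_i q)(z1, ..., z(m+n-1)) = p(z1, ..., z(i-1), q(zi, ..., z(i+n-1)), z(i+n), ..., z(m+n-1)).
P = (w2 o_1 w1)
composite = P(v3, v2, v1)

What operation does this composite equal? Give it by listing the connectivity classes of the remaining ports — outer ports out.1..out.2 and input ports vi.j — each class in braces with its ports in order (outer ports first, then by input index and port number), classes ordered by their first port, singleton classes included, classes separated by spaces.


After gluing at w2, chains via deleted ports link the v-ports.
stage w1: inputs (v3, v2), connectivity {out.1} {out.2} {v2.1, v2.2} {v3.1, v3.2}, out.j its boundary
stage w2: inputs (v3, v2, v1), connectivity {out.1, out.2, v1.2} {v1.1} {v2.1, v2.2} {v3.1, v3.2}, out.j its boundary

{out.1, out.2, v1.2} {v1.1} {v2.1, v2.2} {v3.1, v3.2}


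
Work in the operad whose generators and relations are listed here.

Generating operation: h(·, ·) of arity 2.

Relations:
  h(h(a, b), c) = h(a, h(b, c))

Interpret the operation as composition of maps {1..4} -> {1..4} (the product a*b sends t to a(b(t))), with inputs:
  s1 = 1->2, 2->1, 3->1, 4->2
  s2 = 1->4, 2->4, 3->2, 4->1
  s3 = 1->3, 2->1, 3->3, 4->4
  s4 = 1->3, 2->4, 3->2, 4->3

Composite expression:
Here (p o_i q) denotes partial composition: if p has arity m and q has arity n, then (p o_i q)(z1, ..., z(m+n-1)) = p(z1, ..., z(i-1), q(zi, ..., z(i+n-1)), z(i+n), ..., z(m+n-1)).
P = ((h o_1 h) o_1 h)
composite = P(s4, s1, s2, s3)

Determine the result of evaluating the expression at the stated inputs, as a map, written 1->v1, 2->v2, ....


h(s4, s1) = 1->4, 2->3, 3->3, 4->4
h(h(s4, s1), s2) = 1->4, 2->4, 3->3, 4->4
h(h(h(s4, s1), s2), s3) = 1->3, 2->4, 3->3, 4->4

1->3, 2->4, 3->3, 4->4


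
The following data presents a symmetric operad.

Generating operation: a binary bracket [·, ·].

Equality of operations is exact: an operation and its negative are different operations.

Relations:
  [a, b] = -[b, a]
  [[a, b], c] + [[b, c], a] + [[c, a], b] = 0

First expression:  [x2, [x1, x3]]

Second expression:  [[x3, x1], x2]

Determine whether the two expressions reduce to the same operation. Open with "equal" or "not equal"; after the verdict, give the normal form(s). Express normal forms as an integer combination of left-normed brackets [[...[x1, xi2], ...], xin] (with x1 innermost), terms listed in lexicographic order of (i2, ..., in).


equal; both compose to -[[x1, x3], x2]

The first composite normalizes to -[[x1, x3], x2]
The second composite normalizes to -[[x1, x3], x2]
One common form — equal.


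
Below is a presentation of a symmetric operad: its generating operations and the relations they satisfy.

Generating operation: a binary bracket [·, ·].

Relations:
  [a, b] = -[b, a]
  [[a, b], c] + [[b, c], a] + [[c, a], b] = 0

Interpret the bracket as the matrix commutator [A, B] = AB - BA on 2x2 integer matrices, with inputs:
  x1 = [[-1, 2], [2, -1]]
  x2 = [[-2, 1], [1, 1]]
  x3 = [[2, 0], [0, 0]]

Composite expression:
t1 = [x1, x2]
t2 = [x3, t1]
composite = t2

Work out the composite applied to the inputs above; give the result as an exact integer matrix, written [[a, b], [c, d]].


[x1, x2] = [[0, 6], [-6, 0]]
[x3, [x1, x2]] = [[0, 12], [12, 0]]

[[0, 12], [12, 0]]


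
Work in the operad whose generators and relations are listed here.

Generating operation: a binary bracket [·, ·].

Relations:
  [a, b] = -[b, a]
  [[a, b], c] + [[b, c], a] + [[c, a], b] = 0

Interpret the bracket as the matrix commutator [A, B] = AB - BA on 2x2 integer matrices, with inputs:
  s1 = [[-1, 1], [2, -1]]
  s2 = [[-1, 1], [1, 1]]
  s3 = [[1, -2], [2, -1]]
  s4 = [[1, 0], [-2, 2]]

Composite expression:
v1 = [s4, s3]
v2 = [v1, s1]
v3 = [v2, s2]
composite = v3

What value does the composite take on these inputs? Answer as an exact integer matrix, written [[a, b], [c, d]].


[[-24, -4], [-44, 24]]

[s4, s3] = [[-4, 2], [-2, 4]]
[[s4, s3], s1] = [[6, -8], [16, -6]]
[[[s4, s3], s1], s2] = [[-24, -4], [-44, 24]]


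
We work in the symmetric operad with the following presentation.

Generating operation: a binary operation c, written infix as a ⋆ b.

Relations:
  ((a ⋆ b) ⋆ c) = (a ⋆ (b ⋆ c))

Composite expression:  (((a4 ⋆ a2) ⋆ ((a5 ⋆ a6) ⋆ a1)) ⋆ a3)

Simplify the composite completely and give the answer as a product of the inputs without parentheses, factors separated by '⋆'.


a4 ⋆ a2 ⋆ a5 ⋆ a6 ⋆ a1 ⋆ a3

Under associativity of c, the answer is the a's in reading order.
(a4 ⋆ a2) flattens to a4 ⋆ a2
(a5 ⋆ a6) flattens to a5 ⋆ a6
((a5 ⋆ a6) ⋆ a1) flattens to a5 ⋆ a6 ⋆ a1
((a4 ⋆ a2) ⋆ ((a5 ⋆ a6) ⋆ a1)) flattens to a4 ⋆ a2 ⋆ a5 ⋆ a6 ⋆ a1
(((a4 ⋆ a2) ⋆ ((a5 ⋆ a6) ⋆ a1)) ⋆ a3) flattens to a4 ⋆ a2 ⋆ a5 ⋆ a6 ⋆ a1 ⋆ a3


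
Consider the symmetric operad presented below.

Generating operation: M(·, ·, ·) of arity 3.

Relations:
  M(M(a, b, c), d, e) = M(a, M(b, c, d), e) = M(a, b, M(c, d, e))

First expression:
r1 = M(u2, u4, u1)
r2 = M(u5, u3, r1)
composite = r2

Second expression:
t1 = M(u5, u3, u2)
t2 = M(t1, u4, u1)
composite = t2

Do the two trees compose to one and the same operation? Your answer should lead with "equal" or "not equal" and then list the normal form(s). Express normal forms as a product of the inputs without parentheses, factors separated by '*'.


equal — both sides give u5 * u3 * u2 * u4 * u1

The first expression, normalized: u5 * u3 * u2 * u4 * u1
The second expression, normalized: u5 * u3 * u2 * u4 * u1
One common form — equal.


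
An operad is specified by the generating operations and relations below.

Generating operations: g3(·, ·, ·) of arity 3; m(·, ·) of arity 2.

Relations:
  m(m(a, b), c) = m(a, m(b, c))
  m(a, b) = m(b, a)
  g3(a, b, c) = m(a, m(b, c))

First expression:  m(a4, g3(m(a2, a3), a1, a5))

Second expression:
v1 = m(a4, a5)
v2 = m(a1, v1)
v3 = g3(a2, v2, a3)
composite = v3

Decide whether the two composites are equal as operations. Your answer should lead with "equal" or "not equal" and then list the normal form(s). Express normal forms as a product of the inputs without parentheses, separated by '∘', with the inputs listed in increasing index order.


equal; both compose to a1 ∘ a2 ∘ a3 ∘ a4 ∘ a5

Reducing the first expression gives a1 ∘ a2 ∘ a3 ∘ a4 ∘ a5
Reducing the second expression gives a1 ∘ a2 ∘ a3 ∘ a4 ∘ a5
The normal forms match — equal.


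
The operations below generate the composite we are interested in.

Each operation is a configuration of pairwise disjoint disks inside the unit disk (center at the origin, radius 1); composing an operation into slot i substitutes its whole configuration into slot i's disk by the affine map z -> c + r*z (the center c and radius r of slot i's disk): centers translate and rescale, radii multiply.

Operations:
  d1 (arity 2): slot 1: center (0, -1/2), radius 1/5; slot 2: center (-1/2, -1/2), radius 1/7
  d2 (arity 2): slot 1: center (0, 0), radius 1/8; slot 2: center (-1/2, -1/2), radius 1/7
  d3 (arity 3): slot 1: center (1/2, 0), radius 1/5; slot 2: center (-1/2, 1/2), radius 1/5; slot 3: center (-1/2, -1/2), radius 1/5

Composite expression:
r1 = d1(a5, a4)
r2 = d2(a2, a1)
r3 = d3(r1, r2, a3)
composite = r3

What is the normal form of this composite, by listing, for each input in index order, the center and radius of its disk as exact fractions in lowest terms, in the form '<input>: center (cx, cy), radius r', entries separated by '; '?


a1: center (-3/5, 2/5), radius 1/35; a2: center (-1/2, 1/2), radius 1/40; a3: center (-1/2, -1/2), radius 1/5; a4: center (2/5, -1/10), radius 1/35; a5: center (1/2, -1/10), radius 1/25

Each a-disk chains the slot maps above it in d3; radii multiply.
a5 passes through 2 substitutions, ending at center (1/2, -1/10), radius 1/25
a4 passes through 2 substitutions, ending at center (2/5, -1/10), radius 1/35
a2 passes through 2 substitutions, ending at center (-1/2, 1/2), radius 1/40
a1 passes through 2 substitutions, ending at center (-3/5, 2/5), radius 1/35
a3 passes through 1 substitution, ending at center (-1/2, -1/2), radius 1/5


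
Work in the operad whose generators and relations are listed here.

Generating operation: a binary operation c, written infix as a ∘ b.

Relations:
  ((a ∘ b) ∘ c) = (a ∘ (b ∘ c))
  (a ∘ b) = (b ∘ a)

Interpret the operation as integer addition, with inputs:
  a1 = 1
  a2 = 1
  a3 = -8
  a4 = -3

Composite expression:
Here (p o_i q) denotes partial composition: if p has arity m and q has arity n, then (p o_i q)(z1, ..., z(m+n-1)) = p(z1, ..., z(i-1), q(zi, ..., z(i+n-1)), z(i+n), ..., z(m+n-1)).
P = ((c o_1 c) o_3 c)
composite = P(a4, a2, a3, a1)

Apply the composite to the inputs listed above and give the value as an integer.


-9


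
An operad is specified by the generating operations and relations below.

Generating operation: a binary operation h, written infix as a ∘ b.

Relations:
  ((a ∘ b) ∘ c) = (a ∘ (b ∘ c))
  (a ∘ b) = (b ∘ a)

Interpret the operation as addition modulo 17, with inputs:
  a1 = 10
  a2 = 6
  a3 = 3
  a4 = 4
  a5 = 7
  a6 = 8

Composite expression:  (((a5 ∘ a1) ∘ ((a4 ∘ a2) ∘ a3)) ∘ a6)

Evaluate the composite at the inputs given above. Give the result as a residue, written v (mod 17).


(a5 ∘ a1) = 0
(a4 ∘ a2) = 10
((a4 ∘ a2) ∘ a3) = 13
((a5 ∘ a1) ∘ ((a4 ∘ a2) ∘ a3)) = 13
(((a5 ∘ a1) ∘ ((a4 ∘ a2) ∘ a3)) ∘ a6) = 4

4 (mod 17)


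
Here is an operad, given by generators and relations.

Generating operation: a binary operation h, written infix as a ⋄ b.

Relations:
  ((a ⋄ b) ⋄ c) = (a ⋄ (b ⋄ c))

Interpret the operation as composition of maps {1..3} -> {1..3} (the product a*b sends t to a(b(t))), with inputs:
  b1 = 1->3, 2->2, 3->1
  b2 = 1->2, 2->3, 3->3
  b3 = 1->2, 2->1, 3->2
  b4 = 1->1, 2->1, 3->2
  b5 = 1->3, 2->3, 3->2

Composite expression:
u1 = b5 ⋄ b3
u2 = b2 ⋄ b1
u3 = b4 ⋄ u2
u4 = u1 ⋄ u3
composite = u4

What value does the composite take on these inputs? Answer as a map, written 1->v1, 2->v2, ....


1->3, 2->3, 3->3

(b5 ⋄ b3) = 1->3, 2->3, 3->3
(b2 ⋄ b1) = 1->3, 2->3, 3->2
(b4 ⋄ (b2 ⋄ b1)) = 1->2, 2->2, 3->1
((b5 ⋄ b3) ⋄ (b4 ⋄ (b2 ⋄ b1))) = 1->3, 2->3, 3->3


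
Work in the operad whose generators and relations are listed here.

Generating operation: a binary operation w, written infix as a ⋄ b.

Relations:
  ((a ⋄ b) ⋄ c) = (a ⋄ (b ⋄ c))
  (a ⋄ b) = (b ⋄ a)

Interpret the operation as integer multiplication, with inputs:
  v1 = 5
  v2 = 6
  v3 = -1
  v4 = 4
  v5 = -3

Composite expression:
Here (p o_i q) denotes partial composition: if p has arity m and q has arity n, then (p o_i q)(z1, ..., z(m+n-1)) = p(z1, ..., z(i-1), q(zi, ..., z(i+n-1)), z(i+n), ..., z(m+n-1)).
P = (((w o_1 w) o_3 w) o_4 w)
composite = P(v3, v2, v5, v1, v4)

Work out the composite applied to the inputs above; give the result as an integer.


360

(v3 ⋄ v2) = -6
(v1 ⋄ v4) = 20
(v5 ⋄ (v1 ⋄ v4)) = -60
((v3 ⋄ v2) ⋄ (v5 ⋄ (v1 ⋄ v4))) = 360


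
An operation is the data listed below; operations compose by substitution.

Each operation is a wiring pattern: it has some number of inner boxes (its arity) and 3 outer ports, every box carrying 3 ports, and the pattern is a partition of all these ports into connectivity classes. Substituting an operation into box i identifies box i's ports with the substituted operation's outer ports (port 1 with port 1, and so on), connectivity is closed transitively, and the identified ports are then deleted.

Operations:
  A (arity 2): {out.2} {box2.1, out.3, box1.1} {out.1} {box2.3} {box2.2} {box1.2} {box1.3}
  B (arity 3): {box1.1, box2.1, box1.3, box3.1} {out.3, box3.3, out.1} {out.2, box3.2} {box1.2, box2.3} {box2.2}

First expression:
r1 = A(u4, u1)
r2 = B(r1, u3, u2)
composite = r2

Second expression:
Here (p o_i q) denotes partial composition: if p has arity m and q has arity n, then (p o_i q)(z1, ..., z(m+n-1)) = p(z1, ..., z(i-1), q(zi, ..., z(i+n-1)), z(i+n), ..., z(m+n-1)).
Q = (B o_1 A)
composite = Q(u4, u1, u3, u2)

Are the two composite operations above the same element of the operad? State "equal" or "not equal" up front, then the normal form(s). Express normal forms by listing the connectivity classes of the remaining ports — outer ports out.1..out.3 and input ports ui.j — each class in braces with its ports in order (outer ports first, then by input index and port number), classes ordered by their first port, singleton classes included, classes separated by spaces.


equal: each reduces to {out.1, out.3, u2.3} {out.2, u2.2} {u1.1, u2.1, u3.1, u4.1} {u1.2} {u1.3} {u3.2} {u3.3} {u4.2} {u4.3}


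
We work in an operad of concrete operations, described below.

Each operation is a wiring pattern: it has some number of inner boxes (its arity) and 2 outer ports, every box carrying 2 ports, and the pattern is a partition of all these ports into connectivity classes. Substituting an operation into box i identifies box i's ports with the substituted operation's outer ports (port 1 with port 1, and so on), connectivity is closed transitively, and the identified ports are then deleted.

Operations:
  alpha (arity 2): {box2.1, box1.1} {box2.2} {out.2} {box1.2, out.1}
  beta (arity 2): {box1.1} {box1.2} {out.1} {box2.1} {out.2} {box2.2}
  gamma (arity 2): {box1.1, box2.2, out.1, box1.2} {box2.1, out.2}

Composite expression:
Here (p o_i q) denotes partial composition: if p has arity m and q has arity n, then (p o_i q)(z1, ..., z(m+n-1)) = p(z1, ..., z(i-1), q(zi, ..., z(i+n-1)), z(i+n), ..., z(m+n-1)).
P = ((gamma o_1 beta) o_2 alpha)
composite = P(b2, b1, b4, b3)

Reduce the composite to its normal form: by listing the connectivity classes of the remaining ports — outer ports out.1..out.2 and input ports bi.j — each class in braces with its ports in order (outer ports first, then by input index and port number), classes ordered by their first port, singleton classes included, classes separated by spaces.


{out.1, b3.2} {out.2, b3.1} {b1.1, b4.1} {b1.2} {b2.1} {b2.2} {b4.2}


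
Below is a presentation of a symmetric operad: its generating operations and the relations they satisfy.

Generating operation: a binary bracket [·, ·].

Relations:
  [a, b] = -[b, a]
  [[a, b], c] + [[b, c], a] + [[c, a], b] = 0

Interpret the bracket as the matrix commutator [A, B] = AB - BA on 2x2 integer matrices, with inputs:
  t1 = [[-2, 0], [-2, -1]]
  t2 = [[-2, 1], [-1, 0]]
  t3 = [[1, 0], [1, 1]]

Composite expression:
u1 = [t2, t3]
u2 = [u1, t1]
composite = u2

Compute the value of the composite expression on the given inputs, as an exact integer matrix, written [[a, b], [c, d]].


[[0, 0], [2, 0]]

[t2, t3] = [[1, 0], [2, -1]]
[[t2, t3], t1] = [[0, 0], [2, 0]]


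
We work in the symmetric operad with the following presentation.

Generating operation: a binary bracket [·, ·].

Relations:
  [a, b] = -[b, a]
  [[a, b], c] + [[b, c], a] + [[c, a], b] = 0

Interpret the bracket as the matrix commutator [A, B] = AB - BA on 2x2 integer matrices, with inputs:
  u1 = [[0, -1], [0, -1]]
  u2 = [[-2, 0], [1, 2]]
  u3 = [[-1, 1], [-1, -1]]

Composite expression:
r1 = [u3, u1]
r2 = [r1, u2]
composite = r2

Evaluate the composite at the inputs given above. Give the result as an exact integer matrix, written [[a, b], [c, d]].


[[-1, -4], [6, 1]]

[u3, u1] = [[-1, -1], [-1, 1]]
[[u3, u1], u2] = [[-1, -4], [6, 1]]


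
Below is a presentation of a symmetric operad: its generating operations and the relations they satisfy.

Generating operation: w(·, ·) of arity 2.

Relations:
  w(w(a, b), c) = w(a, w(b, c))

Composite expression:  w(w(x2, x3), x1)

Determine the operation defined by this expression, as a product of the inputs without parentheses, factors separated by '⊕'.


x2 ⊕ x3 ⊕ x1


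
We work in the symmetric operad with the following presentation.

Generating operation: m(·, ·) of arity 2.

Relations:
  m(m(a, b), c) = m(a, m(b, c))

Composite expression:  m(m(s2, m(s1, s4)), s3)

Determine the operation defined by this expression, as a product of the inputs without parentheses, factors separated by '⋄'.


Every regrouping of m is equal, so read the s-inputs in written order.
m(s1, s4) linearizes to s1 ⋄ s4
m(s2, m(s1, s4)) linearizes to s2 ⋄ s1 ⋄ s4
m(m(s2, m(s1, s4)), s3) linearizes to s2 ⋄ s1 ⋄ s4 ⋄ s3

s2 ⋄ s1 ⋄ s4 ⋄ s3


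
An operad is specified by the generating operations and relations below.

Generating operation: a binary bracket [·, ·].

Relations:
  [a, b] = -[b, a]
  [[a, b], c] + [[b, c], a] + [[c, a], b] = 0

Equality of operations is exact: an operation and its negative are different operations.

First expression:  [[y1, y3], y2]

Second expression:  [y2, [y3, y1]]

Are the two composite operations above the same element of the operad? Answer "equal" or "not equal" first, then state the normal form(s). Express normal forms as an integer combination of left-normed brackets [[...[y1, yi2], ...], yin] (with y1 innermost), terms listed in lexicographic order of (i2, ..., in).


equal; both compose to [[y1, y3], y2]

In normal form, the first expression is [[y1, y3], y2]
In normal form, the second expression is [[y1, y3], y2]
The normal forms match — equal.


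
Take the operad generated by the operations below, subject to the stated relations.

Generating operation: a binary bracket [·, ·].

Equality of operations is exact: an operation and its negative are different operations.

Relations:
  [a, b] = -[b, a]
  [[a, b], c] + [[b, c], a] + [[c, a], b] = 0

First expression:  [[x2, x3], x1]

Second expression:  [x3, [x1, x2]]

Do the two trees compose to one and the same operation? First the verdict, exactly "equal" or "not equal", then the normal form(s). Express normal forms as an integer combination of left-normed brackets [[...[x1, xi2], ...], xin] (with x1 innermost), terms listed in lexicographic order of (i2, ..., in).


not equal: they reduce to -[[x1, x2], x3] + [[x1, x3], x2] and -[[x1, x2], x3]

The first expression, normalized: -[[x1, x2], x3] + [[x1, x3], x2]
The second expression, normalized: -[[x1, x2], x3]
The forms do not match — not equal.


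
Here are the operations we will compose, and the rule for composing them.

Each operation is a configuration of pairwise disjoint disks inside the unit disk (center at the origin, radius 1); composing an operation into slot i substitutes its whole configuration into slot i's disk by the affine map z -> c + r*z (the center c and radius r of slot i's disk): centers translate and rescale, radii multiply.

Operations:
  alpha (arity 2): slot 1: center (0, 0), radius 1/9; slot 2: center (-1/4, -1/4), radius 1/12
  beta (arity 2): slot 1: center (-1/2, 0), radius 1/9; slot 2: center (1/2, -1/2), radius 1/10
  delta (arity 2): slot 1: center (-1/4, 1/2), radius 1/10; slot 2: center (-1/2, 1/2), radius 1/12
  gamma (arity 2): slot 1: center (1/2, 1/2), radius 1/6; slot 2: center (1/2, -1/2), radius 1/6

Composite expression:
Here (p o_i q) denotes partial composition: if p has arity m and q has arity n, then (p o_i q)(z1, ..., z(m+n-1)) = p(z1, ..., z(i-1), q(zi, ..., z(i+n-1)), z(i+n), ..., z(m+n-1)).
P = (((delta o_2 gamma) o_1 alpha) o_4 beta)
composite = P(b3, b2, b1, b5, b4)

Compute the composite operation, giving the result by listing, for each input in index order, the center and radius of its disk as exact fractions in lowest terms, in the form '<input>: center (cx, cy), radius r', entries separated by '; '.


b1: center (-11/24, 13/24), radius 1/72; b2: center (-11/40, 19/40), radius 1/120; b3: center (-1/4, 1/2), radius 1/90; b4: center (-65/144, 65/144), radius 1/720; b5: center (-67/144, 11/24), radius 1/648

Each b-disk chains the slot maps above it in delta; radii multiply.
tracing b3 down its 2-map path: center (-1/4, 1/2), radius 1/90
tracing b2 down its 2-map path: center (-11/40, 19/40), radius 1/120
tracing b1 down its 2-map path: center (-11/24, 13/24), radius 1/72
tracing b5 down its 3-map path: center (-67/144, 11/24), radius 1/648
tracing b4 down its 3-map path: center (-65/144, 65/144), radius 1/720


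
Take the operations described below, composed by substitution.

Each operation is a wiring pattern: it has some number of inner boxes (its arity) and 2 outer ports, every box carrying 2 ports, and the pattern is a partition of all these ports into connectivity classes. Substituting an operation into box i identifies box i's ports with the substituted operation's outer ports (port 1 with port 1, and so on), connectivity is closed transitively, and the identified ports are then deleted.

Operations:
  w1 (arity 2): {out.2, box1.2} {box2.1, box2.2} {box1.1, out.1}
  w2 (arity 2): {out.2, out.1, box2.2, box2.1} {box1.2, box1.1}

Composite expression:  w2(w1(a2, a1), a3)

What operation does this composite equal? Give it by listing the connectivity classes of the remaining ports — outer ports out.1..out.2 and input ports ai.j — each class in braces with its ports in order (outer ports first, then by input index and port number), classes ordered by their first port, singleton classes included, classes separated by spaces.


Two ports join when wires chain via w2-identified ports.
w1 over (a2, a1) gives {out.1, a2.1} {out.2, a2.2} {a1.1, a1.2}, out.j being that stage's outer ports
w2 over (a2, a1, a3) gives {out.1, out.2, a3.1, a3.2} {a1.1, a1.2} {a2.1, a2.2}, out.j being that stage's outer ports

{out.1, out.2, a3.1, a3.2} {a1.1, a1.2} {a2.1, a2.2}


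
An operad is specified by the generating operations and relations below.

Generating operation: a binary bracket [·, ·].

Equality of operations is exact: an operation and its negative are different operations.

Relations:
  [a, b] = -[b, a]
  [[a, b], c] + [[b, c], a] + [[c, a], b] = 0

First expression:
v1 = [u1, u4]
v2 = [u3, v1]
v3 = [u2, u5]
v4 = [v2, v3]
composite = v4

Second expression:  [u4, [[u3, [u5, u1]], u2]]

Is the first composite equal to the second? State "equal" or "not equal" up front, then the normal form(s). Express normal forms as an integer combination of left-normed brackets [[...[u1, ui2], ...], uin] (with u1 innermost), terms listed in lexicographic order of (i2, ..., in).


Normal form of the first expression: -[[[[u1, u4], u3], u2], u5] + [[[[u1, u4], u3], u5], u2]
Normal form of the second expression: -[[[[u1, u5], u3], u2], u4]
Different reductions; not equal.

not equal — first -[[[[u1, u4], u3], u2], u5] + [[[[u1, u4], u3], u5], u2], second -[[[[u1, u5], u3], u2], u4]


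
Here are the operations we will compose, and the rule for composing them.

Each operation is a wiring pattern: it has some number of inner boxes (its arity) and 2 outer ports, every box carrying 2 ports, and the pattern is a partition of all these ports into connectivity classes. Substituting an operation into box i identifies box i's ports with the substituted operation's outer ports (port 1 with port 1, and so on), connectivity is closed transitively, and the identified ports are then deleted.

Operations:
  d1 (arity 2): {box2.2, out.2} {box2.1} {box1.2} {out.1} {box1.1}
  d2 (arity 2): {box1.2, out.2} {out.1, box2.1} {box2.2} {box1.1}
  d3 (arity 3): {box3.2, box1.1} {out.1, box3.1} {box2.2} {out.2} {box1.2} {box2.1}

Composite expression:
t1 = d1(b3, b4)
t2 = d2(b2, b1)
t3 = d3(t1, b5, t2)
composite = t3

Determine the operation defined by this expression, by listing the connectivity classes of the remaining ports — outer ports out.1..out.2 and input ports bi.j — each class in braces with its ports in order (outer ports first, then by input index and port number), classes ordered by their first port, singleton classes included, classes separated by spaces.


{out.1, b1.1} {out.2} {b1.2} {b2.1} {b2.2} {b3.1} {b3.2} {b4.1} {b4.2} {b5.1} {b5.2}

Substituting into d3 glues patterns; closure does the rest.
composing d1 on (b3, b4), with out.j its own outer ports: {out.1} {out.2, b4.2} {b3.1} {b3.2} {b4.1}
composing d2 on (b2, b1), with out.j its own outer ports: {out.1, b1.1} {out.2, b2.2} {b1.2} {b2.1}
composing d3 on (b3, b4, b5, b2, b1), with out.j its own outer ports: {out.1, b1.1} {out.2} {b1.2} {b2.1} {b2.2} {b3.1} {b3.2} {b4.1} {b4.2} {b5.1} {b5.2}
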